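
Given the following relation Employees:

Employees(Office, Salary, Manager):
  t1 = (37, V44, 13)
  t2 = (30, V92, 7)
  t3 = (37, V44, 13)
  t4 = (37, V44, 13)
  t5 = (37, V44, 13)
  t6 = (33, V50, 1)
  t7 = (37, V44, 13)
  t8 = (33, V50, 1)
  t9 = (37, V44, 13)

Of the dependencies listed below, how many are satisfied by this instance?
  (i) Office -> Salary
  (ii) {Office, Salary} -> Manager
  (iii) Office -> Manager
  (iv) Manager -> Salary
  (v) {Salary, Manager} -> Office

(i) Office -> Salary: every LHS value maps to a single RHS value — holds.
(ii) {Office, Salary} -> Manager: every LHS value maps to a single RHS value — holds.
(iii) Office -> Manager: every LHS value maps to a single RHS value — holds.
(iv) Manager -> Salary: every LHS value maps to a single RHS value — holds.
(v) {Salary, Manager} -> Office: every LHS value maps to a single RHS value — holds.
5 of the 5 dependencies hold.

5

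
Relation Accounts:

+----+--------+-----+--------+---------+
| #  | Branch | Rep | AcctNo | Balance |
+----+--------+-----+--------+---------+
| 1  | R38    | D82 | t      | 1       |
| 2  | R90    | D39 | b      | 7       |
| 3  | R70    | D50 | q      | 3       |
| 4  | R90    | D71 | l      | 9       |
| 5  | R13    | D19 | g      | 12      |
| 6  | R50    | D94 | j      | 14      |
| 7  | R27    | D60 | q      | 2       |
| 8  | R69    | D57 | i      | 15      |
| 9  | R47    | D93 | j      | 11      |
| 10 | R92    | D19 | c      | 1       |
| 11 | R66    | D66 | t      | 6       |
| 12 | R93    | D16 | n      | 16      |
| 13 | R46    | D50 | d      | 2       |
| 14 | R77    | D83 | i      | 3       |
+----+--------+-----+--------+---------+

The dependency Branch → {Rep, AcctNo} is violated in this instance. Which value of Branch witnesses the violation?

R90

Branch=R38: row 1 → {Rep,AcctNo} = (D82, t) ✓
Branch=R90: rows 2, 4 → {Rep,AcctNo} takes values {(D39, b), (D71, l)} — violation
Branch=R70: row 3 → {Rep,AcctNo} = (D50, q) ✓
Branch=R13: row 5 → {Rep,AcctNo} = (D19, g) ✓
Branch=R50: row 6 → {Rep,AcctNo} = (D94, j) ✓
Branch=R27: row 7 → {Rep,AcctNo} = (D60, q) ✓
Branch=R69: row 8 → {Rep,AcctNo} = (D57, i) ✓
Branch=R47: row 9 → {Rep,AcctNo} = (D93, j) ✓
Branch=R92: row 10 → {Rep,AcctNo} = (D19, c) ✓
Branch=R66: row 11 → {Rep,AcctNo} = (D66, t) ✓
Branch=R93: row 12 → {Rep,AcctNo} = (D16, n) ✓
Branch=R46: row 13 → {Rep,AcctNo} = (D50, d) ✓
Branch=R77: row 14 → {Rep,AcctNo} = (D83, i) ✓
The only Branch value with inconsistent RHS is Branch=R90.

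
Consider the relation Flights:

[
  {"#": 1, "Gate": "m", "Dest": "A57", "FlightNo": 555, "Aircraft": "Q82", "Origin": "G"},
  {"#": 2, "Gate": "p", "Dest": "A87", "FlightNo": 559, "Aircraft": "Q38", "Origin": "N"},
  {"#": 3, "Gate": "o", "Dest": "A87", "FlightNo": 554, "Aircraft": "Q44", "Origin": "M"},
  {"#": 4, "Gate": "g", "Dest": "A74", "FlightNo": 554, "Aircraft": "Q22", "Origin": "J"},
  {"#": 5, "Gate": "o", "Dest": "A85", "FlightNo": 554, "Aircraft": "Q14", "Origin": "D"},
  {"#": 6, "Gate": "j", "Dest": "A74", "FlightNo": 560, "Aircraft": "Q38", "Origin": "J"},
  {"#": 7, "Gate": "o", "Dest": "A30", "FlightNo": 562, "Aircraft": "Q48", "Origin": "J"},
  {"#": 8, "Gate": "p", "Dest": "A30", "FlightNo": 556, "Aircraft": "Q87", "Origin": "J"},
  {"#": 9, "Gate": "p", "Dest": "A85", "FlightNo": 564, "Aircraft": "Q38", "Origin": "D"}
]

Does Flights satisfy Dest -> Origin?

No

Dest=A57: row 1 → Origin = G ✓
Dest=A87: rows 2, 3 → Origin takes values {N, M} — violation
Dest=A74: rows 4, 6 → Origin = J, J ✓
Dest=A85: rows 5, 9 → Origin = D, D ✓
Dest=A30: rows 7, 8 → Origin = J, J ✓
Two rows agree on Dest but differ on Origin, so Dest -> Origin does not hold.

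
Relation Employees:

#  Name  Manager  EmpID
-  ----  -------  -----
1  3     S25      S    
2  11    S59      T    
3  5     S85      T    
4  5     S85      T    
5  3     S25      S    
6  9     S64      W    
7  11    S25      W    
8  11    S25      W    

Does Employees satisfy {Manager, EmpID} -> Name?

Yes

(Manager=S25, EmpID=S): rows 1, 5 → Name = 3, 3 ✓
(Manager=S59, EmpID=T): row 2 → Name = 11 ✓
(Manager=S85, EmpID=T): rows 3, 4 → Name = 5, 5 ✓
(Manager=S64, EmpID=W): row 6 → Name = 9 ✓
(Manager=S25, EmpID=W): rows 7, 8 → Name = 11, 11 ✓
Every {Manager, EmpID} value is associated with a single Name value, so {Manager, EmpID} -> Name holds.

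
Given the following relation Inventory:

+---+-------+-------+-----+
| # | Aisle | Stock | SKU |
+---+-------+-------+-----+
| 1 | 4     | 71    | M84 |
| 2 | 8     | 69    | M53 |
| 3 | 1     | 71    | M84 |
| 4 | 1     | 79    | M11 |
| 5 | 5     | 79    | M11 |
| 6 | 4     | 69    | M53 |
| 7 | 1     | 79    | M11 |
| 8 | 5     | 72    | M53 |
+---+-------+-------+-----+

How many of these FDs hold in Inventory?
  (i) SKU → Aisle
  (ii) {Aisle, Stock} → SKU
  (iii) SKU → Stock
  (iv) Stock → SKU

2

(i) SKU → Aisle: SKU=M84: rows 1, 3 → Aisle takes values {4, 1} — violation; SKU=M53: rows 2, 6, 8 → Aisle takes values {8, 4, 5} — violation; SKU=M11: rows 4, 5, 7 → Aisle takes values {1, 5} — violation — fails.
(ii) {Aisle, Stock} → SKU: every LHS value maps to a single RHS value — holds.
(iii) SKU → Stock: SKU=M53: rows 2, 6, 8 → Stock takes values {69, 72} — violation — fails.
(iv) Stock → SKU: every LHS value maps to a single RHS value — holds.
2 of the 4 dependencies hold.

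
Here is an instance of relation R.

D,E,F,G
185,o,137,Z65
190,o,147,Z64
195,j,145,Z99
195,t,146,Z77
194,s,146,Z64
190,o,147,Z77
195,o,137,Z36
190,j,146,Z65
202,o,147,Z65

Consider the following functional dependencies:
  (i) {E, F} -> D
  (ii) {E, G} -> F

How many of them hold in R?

(i) {E, F} -> D: (E=o, F=137): 2 rows → D takes values {185, 195} — violation; (E=o, F=147): 3 rows → D takes values {190, 202} — violation — fails.
(ii) {E, G} -> F: (E=o, G=Z65): 2 rows → F takes values {137, 147} — violation — fails.
None of the 2 dependencies hold.

0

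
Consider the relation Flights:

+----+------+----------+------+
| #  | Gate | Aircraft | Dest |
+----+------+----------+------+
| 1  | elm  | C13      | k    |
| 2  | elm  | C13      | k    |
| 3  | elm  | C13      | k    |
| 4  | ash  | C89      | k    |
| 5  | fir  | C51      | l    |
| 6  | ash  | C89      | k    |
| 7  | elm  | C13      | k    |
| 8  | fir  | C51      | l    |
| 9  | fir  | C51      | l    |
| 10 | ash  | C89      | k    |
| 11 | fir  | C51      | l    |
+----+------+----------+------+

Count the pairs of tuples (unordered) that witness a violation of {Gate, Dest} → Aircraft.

0

(Gate=elm, Dest=k): all 4 rows agree on Aircraft — 0 pairs.
(Gate=ash, Dest=k): all 3 rows agree on Aircraft — 0 pairs.
(Gate=fir, Dest=l): all 4 rows agree on Aircraft — 0 pairs.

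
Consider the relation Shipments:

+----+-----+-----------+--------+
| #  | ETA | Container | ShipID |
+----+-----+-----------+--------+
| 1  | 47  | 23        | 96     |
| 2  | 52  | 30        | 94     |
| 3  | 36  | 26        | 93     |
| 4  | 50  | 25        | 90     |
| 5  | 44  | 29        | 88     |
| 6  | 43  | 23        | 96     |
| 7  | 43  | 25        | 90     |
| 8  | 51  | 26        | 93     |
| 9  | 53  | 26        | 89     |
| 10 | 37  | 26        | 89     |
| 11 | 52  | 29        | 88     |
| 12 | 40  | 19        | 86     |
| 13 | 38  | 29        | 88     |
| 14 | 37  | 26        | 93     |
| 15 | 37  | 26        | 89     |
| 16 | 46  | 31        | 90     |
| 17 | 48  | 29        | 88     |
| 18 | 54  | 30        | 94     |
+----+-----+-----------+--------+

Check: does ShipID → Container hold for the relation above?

No

ShipID=96: rows 1, 6 → Container = 23, 23 ✓
ShipID=94: rows 2, 18 → Container = 30, 30 ✓
ShipID=93: rows 3, 8, 14 → Container = 26, 26, 26 ✓
ShipID=90: rows 4, 7, 16 → Container takes values {25, 31} — violation
ShipID=88: rows 5, 11, 13, 17 → Container = 29, 29, 29, 29 ✓
ShipID=89: rows 9, 10, 15 → Container = 26, 26, 26 ✓
ShipID=86: row 12 → Container = 19 ✓
Two rows agree on ShipID but differ on Container, so ShipID → Container does not hold.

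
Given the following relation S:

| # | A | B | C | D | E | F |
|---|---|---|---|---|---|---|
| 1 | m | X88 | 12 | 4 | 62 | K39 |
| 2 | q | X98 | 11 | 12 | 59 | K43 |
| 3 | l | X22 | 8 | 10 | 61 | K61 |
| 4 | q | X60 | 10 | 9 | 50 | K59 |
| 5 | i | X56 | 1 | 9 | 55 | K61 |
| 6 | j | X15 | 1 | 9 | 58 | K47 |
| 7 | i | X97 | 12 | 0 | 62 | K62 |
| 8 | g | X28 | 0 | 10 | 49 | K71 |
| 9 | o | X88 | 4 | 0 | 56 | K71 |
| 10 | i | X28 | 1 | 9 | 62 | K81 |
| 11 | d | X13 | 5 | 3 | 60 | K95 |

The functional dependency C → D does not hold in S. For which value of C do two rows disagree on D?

12

C=12: rows 1, 7 → D takes values {4, 0} — violation
C=11: row 2 → D = 12 ✓
C=8: row 3 → D = 10 ✓
C=10: row 4 → D = 9 ✓
C=1: rows 5, 6, 10 → D = 9, 9, 9 ✓
C=0: row 8 → D = 10 ✓
C=4: row 9 → D = 0 ✓
C=5: row 11 → D = 3 ✓
The only C value with inconsistent D is C=12.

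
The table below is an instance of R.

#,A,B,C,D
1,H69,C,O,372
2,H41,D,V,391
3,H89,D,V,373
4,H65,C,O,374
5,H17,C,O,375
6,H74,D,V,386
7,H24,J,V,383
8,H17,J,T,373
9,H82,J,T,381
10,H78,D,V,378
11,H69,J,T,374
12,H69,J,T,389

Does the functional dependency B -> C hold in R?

No

B=C: rows 1, 4, 5 → C = O, O, O ✓
B=D: rows 2, 3, 6, 10 → C = V, V, V, V ✓
B=J: rows 7, 8, 9, 11, 12 → C takes values {V, T} — violation
Two rows agree on B but differ on C, so B -> C does not hold.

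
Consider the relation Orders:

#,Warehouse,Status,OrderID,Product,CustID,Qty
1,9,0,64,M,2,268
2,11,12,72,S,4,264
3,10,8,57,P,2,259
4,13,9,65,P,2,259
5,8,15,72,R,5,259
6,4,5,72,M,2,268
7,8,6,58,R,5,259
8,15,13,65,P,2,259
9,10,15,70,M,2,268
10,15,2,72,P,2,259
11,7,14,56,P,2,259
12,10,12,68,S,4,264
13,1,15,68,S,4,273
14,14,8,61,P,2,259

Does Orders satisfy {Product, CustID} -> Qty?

No

(Product=M, CustID=2): rows 1, 6, 9 → Qty = 268, 268, 268 ✓
(Product=S, CustID=4): rows 2, 12, 13 → Qty takes values {264, 273} — violation
(Product=P, CustID=2): rows 3, 4, 8, 10, 11, 14 → Qty = 259, 259, 259, 259, 259, 259 ✓
(Product=R, CustID=5): rows 5, 7 → Qty = 259, 259 ✓
Two rows agree on {Product, CustID} but differ on Qty, so {Product, CustID} -> Qty does not hold.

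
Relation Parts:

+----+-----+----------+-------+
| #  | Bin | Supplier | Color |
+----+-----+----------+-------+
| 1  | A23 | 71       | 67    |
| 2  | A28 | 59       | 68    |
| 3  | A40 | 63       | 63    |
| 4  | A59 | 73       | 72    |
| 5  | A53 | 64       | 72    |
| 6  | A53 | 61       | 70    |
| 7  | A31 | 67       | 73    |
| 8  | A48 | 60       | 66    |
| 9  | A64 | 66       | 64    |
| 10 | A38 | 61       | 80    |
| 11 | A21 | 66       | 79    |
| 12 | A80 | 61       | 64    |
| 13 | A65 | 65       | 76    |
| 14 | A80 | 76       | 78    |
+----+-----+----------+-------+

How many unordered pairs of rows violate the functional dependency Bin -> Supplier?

Bin=A53: violating pairs (5,6) — 1 pair.
Bin=A80: violating pairs (12,14) — 1 pair.

2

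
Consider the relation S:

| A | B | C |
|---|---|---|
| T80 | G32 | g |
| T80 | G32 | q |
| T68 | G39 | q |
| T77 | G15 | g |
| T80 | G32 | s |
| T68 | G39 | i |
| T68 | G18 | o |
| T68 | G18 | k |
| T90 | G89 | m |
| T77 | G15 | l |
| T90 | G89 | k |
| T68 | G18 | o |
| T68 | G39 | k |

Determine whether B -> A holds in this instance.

B=G32: 3 rows → A = T80, T80, T80 ✓
B=G39: 3 rows → A = T68, T68, T68 ✓
B=G15: 2 rows → A = T77, T77 ✓
B=G18: 3 rows → A = T68, T68, T68 ✓
B=G89: 2 rows → A = T90, T90 ✓
Every B value is associated with a single A value, so B -> A holds.

Yes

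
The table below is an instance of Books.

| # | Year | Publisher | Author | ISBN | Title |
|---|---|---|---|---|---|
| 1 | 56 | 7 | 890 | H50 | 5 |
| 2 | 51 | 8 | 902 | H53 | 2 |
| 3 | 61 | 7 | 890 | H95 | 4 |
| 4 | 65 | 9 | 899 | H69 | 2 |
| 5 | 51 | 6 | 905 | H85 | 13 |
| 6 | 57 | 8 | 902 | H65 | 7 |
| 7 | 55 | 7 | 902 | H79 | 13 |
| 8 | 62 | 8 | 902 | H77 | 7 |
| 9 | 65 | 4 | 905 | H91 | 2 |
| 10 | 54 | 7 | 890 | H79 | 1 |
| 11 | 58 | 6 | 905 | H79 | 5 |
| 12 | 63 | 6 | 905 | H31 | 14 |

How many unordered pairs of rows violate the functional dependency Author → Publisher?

6

Author=890: all 3 rows agree on Publisher — 0 pairs.
Author=902: violating pairs (2,7), (6,7), (7,8) — 3 pairs.
Author=905: violating pairs (5,9), (9,11), (9,12) — 3 pairs.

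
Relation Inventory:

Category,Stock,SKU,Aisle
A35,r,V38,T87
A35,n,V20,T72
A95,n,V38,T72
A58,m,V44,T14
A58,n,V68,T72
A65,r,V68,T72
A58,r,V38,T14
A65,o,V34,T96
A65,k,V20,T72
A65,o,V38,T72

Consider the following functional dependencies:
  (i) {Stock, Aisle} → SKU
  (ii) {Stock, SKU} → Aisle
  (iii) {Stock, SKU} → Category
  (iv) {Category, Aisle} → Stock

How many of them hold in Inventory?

(i) {Stock, Aisle} → SKU: (Stock=n, Aisle=T72): 3 rows → SKU takes values {V20, V38, V68} — violation — fails.
(ii) {Stock, SKU} → Aisle: (Stock=r, SKU=V38): 2 rows → Aisle takes values {T87, T14} — violation — fails.
(iii) {Stock, SKU} → Category: (Stock=r, SKU=V38): 2 rows → Category takes values {A35, A58} — violation — fails.
(iv) {Category, Aisle} → Stock: (Category=A58, Aisle=T14): 2 rows → Stock takes values {m, r} — violation; (Category=A65, Aisle=T72): 3 rows → Stock takes values {r, k, o} — violation — fails.
None of the 4 dependencies hold.

0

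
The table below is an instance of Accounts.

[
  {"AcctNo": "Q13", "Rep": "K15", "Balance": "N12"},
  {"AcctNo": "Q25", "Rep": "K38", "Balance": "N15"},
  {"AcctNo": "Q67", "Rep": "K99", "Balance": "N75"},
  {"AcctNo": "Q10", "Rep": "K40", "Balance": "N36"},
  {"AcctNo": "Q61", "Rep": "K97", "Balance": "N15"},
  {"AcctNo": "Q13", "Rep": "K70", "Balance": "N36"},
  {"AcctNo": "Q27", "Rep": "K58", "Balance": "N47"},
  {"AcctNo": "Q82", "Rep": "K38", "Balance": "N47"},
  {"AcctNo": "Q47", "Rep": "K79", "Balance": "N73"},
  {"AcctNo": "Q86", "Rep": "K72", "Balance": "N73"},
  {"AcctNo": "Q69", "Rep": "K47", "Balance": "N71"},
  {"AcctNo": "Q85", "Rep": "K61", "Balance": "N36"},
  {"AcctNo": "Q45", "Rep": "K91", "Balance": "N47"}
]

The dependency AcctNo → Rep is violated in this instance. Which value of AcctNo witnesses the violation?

AcctNo=Q13: 2 rows → Rep takes values {K15, K70} — violation
AcctNo=Q25: 1 row → Rep = K38 ✓
AcctNo=Q67: 1 row → Rep = K99 ✓
AcctNo=Q10: 1 row → Rep = K40 ✓
AcctNo=Q61: 1 row → Rep = K97 ✓
AcctNo=Q27: 1 row → Rep = K58 ✓
AcctNo=Q82: 1 row → Rep = K38 ✓
AcctNo=Q47: 1 row → Rep = K79 ✓
AcctNo=Q86: 1 row → Rep = K72 ✓
AcctNo=Q69: 1 row → Rep = K47 ✓
AcctNo=Q85: 1 row → Rep = K61 ✓
AcctNo=Q45: 1 row → Rep = K91 ✓
The only AcctNo value with inconsistent Rep is AcctNo=Q13.

Q13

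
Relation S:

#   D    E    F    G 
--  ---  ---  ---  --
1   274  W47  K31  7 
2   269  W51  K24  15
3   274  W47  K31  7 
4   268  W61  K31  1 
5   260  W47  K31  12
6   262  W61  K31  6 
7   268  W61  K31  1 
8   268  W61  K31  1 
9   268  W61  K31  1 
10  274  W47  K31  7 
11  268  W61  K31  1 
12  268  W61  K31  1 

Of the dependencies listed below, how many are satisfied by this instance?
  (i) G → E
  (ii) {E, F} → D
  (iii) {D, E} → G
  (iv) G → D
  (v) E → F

(i) G → E: every LHS value maps to a single RHS value — holds.
(ii) {E, F} → D: (E=W47, F=K31): rows 1, 3, 5, 10 → D takes values {274, 260} — violation; (E=W61, F=K31): rows 4, 6, 7, 8, 9, 11, 12 → D takes values {268, 262} — violation — fails.
(iii) {D, E} → G: every LHS value maps to a single RHS value — holds.
(iv) G → D: every LHS value maps to a single RHS value — holds.
(v) E → F: every LHS value maps to a single RHS value — holds.
4 of the 5 dependencies hold.

4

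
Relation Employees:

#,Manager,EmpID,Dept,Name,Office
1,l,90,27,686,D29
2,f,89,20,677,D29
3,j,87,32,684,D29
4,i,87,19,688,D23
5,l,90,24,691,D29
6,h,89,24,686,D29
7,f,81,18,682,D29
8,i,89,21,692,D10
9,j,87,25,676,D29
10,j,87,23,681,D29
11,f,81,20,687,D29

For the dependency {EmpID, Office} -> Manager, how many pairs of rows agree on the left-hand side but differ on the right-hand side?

(EmpID=90, Office=D29): all 2 rows agree on Manager — 0 pairs.
(EmpID=89, Office=D29): violating pairs (2,6) — 1 pair.
(EmpID=87, Office=D29): all 3 rows agree on Manager — 0 pairs.
(EmpID=81, Office=D29): all 2 rows agree on Manager — 0 pairs.

1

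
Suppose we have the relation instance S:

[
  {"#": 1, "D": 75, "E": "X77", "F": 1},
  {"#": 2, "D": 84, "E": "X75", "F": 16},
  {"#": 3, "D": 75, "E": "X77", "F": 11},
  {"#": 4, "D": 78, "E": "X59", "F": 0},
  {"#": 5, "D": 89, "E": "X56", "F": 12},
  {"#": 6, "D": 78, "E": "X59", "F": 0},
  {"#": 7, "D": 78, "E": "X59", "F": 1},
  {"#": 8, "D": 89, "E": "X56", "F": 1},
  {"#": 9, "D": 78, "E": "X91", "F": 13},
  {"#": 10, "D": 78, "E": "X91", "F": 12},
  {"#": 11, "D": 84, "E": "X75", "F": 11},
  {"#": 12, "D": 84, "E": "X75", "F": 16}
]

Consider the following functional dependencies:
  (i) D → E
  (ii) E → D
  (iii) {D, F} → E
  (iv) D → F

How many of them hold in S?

2

(i) D → E: D=78: rows 4, 6, 7, 9, 10 → E takes values {X59, X91} — violation — fails.
(ii) E → D: every LHS value maps to a single RHS value — holds.
(iii) {D, F} → E: every LHS value maps to a single RHS value — holds.
(iv) D → F: D=75: rows 1, 3 → F takes values {1, 11} — violation; D=84: rows 2, 11, 12 → F takes values {16, 11} — violation; D=78: rows 4, 6, 7, 9, 10 → F takes values {0, 1, 13, 12} — violation; D=89: rows 5, 8 → F takes values {12, 1} — violation — fails.
2 of the 4 dependencies hold.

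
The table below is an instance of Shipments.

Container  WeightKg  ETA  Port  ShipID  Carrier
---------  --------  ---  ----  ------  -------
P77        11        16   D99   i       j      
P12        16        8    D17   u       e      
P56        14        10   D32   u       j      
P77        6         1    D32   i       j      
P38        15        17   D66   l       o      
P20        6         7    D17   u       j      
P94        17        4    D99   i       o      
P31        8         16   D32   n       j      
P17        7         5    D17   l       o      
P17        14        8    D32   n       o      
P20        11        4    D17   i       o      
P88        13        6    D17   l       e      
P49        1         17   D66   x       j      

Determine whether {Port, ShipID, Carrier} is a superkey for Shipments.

All 13 rows have distinct {Port, ShipID, Carrier} values, so {Port, ShipID, Carrier} → (all attributes) holds and {Port, ShipID, Carrier} is a superkey.

Yes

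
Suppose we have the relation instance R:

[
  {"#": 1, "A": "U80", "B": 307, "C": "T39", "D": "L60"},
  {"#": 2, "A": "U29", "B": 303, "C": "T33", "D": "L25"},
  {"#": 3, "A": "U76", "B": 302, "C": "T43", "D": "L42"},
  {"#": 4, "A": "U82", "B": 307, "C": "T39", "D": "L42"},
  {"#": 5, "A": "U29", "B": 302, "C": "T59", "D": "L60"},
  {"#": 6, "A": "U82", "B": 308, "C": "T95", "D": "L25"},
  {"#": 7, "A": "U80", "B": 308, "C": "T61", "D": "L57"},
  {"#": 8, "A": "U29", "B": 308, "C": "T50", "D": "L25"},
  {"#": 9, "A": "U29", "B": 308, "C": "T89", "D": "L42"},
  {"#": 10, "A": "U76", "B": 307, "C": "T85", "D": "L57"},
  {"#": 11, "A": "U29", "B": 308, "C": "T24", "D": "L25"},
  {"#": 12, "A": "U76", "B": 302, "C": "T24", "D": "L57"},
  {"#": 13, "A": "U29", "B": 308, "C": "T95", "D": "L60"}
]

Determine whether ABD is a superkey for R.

No

Rows 8 and 11 have the same ABD value (A=U29, B=308, D=L25) but are distinct tuples, so ABD does not determine every attribute — not a superkey.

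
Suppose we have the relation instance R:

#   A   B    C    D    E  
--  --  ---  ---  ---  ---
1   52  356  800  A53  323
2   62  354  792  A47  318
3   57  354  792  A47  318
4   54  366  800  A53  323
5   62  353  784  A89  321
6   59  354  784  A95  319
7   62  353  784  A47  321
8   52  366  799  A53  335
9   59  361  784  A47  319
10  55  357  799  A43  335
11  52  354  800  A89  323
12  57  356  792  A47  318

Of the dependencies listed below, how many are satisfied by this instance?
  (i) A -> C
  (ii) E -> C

(i) A -> C: A=52: rows 1, 8, 11 → C takes values {800, 799} — violation; A=62: rows 2, 5, 7 → C takes values {792, 784} — violation — fails.
(ii) E -> C: every LHS value maps to a single RHS value — holds.
1 of the 2 dependencies holds.

1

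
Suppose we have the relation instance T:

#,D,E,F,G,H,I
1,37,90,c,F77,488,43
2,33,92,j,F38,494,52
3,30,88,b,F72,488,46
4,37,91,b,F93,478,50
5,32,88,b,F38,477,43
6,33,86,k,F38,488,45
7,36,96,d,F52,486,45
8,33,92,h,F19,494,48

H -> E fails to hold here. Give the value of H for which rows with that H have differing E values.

488

H=488: rows 1, 3, 6 → E takes values {90, 88, 86} — violation
H=494: rows 2, 8 → E = 92, 92 ✓
H=478: row 4 → E = 91 ✓
H=477: row 5 → E = 88 ✓
H=486: row 7 → E = 96 ✓
The only H value with inconsistent E is H=488.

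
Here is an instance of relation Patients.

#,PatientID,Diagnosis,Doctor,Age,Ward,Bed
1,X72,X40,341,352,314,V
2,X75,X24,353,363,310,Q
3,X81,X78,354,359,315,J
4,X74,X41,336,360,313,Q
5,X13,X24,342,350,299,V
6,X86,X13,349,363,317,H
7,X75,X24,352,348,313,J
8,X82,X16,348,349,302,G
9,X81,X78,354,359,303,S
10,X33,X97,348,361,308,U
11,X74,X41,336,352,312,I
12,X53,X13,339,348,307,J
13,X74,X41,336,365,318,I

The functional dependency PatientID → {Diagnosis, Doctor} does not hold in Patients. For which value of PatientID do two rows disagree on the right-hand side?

X75

PatientID=X72: row 1 → {Diagnosis,Doctor} = (X40, 341) ✓
PatientID=X75: rows 2, 7 → {Diagnosis,Doctor} takes values {(X24, 353), (X24, 352)} — violation
PatientID=X81: rows 3, 9 → {Diagnosis,Doctor} = (X78, 354), (X78, 354) ✓
PatientID=X74: rows 4, 11, 13 → {Diagnosis,Doctor} = (X41, 336), (X41, 336), (X41, 336) ✓
PatientID=X13: row 5 → {Diagnosis,Doctor} = (X24, 342) ✓
PatientID=X86: row 6 → {Diagnosis,Doctor} = (X13, 349) ✓
PatientID=X82: row 8 → {Diagnosis,Doctor} = (X16, 348) ✓
PatientID=X33: row 10 → {Diagnosis,Doctor} = (X97, 348) ✓
PatientID=X53: row 12 → {Diagnosis,Doctor} = (X13, 339) ✓
The only PatientID value with inconsistent RHS is PatientID=X75.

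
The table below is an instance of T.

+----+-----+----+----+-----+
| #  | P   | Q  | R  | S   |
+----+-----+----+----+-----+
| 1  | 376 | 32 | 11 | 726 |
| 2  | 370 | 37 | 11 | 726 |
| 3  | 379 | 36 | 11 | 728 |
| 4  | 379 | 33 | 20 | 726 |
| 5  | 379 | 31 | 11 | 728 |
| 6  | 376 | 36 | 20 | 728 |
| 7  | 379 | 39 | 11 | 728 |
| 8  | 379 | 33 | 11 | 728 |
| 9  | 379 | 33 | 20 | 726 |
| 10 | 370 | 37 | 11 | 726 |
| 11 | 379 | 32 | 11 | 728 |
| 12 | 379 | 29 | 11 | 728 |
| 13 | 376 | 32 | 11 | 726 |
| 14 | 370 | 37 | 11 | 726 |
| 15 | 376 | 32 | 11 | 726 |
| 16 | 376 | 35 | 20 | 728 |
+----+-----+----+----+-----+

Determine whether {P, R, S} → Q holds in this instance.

(P=376, R=11, S=726): rows 1, 13, 15 → Q = 32, 32, 32 ✓
(P=370, R=11, S=726): rows 2, 10, 14 → Q = 37, 37, 37 ✓
(P=379, R=11, S=728): rows 3, 5, 7, 8, 11, 12 → Q takes values {36, 31, 39, 33, 32, 29} — violation
(P=379, R=20, S=726): rows 4, 9 → Q = 33, 33 ✓
(P=376, R=20, S=728): rows 6, 16 → Q takes values {36, 35} — violation
Two rows agree on {P, R, S} but differ on Q, so {P, R, S} → Q does not hold.

No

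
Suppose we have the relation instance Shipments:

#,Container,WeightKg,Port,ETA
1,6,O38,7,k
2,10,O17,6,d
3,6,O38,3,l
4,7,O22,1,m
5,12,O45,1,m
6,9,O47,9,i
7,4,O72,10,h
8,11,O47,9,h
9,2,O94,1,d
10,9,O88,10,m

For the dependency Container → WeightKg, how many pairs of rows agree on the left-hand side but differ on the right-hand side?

1

Container=6: all 2 rows agree on WeightKg — 0 pairs.
Container=9: violating pairs (6,10) — 1 pair.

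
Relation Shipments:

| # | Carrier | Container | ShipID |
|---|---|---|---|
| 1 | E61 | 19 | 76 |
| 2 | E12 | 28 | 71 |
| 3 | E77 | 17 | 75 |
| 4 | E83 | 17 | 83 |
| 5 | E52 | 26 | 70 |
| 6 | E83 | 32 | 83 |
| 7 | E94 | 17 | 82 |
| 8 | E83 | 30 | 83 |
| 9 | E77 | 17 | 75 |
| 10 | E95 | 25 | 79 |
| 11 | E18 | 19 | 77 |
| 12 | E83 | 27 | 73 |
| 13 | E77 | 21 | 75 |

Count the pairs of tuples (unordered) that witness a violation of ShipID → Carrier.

0

ShipID=75: all 3 rows agree on Carrier — 0 pairs.
ShipID=83: all 3 rows agree on Carrier — 0 pairs.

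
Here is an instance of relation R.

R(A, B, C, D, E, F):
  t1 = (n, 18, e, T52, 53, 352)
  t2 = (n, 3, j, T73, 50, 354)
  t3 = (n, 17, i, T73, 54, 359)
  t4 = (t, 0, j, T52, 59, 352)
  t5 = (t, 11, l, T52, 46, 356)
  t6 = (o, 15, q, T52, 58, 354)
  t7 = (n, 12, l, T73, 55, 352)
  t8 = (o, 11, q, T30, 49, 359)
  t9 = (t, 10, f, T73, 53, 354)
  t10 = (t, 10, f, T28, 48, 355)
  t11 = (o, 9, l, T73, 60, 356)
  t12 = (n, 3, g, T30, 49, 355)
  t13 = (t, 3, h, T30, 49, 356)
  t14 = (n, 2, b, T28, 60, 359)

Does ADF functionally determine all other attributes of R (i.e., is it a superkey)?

All 14 rows have distinct ADF values, so ADF → (all attributes) holds and ADF is a superkey.

Yes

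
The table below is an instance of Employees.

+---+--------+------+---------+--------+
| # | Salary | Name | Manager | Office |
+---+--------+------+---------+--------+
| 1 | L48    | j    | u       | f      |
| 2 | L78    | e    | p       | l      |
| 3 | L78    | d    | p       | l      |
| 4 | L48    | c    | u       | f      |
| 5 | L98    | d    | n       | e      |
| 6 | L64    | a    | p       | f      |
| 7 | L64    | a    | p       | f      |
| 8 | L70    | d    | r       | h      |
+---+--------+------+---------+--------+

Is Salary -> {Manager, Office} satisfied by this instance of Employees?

Salary=L48: rows 1, 4 → {Manager,Office} = (u, f), (u, f) ✓
Salary=L78: rows 2, 3 → {Manager,Office} = (p, l), (p, l) ✓
Salary=L98: row 5 → {Manager,Office} = (n, e) ✓
Salary=L64: rows 6, 7 → {Manager,Office} = (p, f), (p, f) ✓
Salary=L70: row 8 → {Manager,Office} = (r, h) ✓
Every Salary value is associated with a single {Manager, Office} value, so Salary -> {Manager, Office} holds.

Yes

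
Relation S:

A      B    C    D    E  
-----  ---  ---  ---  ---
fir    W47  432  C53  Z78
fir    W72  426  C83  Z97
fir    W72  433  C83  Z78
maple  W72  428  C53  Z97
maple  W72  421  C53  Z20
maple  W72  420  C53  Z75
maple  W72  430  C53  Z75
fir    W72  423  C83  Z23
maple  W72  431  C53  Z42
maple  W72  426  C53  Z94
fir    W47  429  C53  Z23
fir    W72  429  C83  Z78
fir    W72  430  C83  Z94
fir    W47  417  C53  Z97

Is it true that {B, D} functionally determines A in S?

(B=W47, D=C53): 3 rows → A = fir, fir, fir ✓
(B=W72, D=C83): 5 rows → A = fir, fir, fir, fir, fir ✓
(B=W72, D=C53): 6 rows → A = maple, maple, maple, maple, maple, maple ✓
Every {B, D} value is associated with a single A value, so {B, D} -> A holds.

Yes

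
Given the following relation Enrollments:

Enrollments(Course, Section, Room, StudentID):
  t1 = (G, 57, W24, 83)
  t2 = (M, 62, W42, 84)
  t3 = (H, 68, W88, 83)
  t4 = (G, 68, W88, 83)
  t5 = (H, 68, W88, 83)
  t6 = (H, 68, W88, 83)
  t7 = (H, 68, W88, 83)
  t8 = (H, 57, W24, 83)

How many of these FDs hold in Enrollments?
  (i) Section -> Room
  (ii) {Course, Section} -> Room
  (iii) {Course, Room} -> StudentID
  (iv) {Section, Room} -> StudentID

(i) Section -> Room: every LHS value maps to a single RHS value — holds.
(ii) {Course, Section} -> Room: every LHS value maps to a single RHS value — holds.
(iii) {Course, Room} -> StudentID: every LHS value maps to a single RHS value — holds.
(iv) {Section, Room} -> StudentID: every LHS value maps to a single RHS value — holds.
4 of the 4 dependencies hold.

4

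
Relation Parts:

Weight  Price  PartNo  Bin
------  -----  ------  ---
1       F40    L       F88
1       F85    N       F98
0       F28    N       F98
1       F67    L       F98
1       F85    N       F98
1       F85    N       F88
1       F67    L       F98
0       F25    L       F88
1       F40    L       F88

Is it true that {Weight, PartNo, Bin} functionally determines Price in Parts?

Yes

(Weight=1, PartNo=L, Bin=F88): 2 rows → Price = F40, F40 ✓
(Weight=1, PartNo=N, Bin=F98): 2 rows → Price = F85, F85 ✓
(Weight=0, PartNo=N, Bin=F98): 1 row → Price = F28 ✓
(Weight=1, PartNo=L, Bin=F98): 2 rows → Price = F67, F67 ✓
(Weight=1, PartNo=N, Bin=F88): 1 row → Price = F85 ✓
(Weight=0, PartNo=L, Bin=F88): 1 row → Price = F25 ✓
Every {Weight, PartNo, Bin} value is associated with a single Price value, so {Weight, PartNo, Bin} → Price holds.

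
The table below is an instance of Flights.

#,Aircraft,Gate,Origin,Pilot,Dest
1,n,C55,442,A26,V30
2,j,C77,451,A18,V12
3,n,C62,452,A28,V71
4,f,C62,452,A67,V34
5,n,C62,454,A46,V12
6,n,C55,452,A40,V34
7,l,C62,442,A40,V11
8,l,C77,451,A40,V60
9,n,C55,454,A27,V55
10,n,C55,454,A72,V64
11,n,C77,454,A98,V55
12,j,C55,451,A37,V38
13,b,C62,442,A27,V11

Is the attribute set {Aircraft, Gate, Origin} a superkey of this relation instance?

No

Rows 9 and 10 have the same {Aircraft, Gate, Origin} value (Aircraft=n, Gate=C55, Origin=454) but are distinct tuples, so {Aircraft, Gate, Origin} does not determine every attribute — not a superkey.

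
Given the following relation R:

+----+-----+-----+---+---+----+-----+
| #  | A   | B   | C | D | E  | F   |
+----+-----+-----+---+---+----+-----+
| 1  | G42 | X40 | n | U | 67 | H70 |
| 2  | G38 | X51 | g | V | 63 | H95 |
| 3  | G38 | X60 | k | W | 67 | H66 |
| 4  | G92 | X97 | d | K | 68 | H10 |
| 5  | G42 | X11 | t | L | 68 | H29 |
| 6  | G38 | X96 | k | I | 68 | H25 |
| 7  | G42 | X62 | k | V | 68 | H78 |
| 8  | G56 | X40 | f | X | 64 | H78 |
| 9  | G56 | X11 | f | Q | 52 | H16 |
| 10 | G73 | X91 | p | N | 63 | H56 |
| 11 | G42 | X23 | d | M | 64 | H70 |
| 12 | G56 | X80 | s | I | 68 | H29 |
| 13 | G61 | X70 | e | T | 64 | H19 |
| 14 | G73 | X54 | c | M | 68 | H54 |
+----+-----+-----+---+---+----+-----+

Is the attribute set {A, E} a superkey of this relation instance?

Rows 5 and 7 have the same {A, E} value (A=G42, E=68) but are distinct tuples, so {A, E} does not determine every attribute — not a superkey.

No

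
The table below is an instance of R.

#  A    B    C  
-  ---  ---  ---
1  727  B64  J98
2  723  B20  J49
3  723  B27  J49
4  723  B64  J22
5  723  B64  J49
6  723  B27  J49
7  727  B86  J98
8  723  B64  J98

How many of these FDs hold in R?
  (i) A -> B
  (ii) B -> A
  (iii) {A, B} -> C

(i) A -> B: A=727: rows 1, 7 → B takes values {B64, B86} — violation; A=723: rows 2, 3, 4, 5, 6, 8 → B takes values {B20, B27, B64} — violation — fails.
(ii) B -> A: B=B64: rows 1, 4, 5, 8 → A takes values {727, 723} — violation — fails.
(iii) {A, B} -> C: (A=723, B=B64): rows 4, 5, 8 → C takes values {J22, J49, J98} — violation — fails.
None of the 3 dependencies hold.

0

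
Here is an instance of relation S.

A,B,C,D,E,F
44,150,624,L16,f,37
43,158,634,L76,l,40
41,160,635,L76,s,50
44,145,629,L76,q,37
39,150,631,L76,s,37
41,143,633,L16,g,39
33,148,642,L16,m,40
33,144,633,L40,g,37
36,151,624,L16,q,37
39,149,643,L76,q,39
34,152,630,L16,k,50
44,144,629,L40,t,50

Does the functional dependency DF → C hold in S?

(D=L16, F=37): 2 rows → C = 624, 624 ✓
(D=L76, F=40): 1 row → C = 634 ✓
(D=L76, F=50): 1 row → C = 635 ✓
(D=L76, F=37): 2 rows → C takes values {629, 631} — violation
(D=L16, F=39): 1 row → C = 633 ✓
(D=L16, F=40): 1 row → C = 642 ✓
(D=L40, F=37): 1 row → C = 633 ✓
(D=L76, F=39): 1 row → C = 643 ✓
(D=L16, F=50): 1 row → C = 630 ✓
(D=L40, F=50): 1 row → C = 629 ✓
Two rows agree on DF but differ on C, so DF → C does not hold.

No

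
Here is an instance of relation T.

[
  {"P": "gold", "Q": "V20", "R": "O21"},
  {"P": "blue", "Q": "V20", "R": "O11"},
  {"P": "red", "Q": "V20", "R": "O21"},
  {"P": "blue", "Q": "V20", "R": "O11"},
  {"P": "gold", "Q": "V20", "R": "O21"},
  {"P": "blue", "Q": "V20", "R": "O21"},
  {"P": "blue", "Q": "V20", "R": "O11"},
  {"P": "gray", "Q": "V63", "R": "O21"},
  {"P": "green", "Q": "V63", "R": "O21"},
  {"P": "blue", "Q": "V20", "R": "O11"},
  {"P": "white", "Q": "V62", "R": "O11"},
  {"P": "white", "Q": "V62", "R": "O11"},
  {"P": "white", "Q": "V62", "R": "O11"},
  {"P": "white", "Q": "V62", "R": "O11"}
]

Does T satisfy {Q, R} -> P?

No

(Q=V20, R=O21): 4 rows → P takes values {gold, red, blue} — violation
(Q=V20, R=O11): 4 rows → P = blue, blue, blue, blue ✓
(Q=V63, R=O21): 2 rows → P takes values {gray, green} — violation
(Q=V62, R=O11): 4 rows → P = white, white, white, white ✓
Two rows agree on {Q, R} but differ on P, so {Q, R} -> P does not hold.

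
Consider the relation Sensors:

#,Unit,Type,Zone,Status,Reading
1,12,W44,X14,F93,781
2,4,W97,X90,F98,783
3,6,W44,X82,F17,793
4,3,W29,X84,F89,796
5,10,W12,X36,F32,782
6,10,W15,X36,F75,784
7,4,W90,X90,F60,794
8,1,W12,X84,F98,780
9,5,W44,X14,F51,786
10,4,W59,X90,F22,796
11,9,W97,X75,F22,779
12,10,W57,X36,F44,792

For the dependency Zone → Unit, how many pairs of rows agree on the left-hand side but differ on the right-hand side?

2

Zone=X14: violating pairs (1,9) — 1 pair.
Zone=X90: all 3 rows agree on Unit — 0 pairs.
Zone=X84: violating pairs (4,8) — 1 pair.
Zone=X36: all 3 rows agree on Unit — 0 pairs.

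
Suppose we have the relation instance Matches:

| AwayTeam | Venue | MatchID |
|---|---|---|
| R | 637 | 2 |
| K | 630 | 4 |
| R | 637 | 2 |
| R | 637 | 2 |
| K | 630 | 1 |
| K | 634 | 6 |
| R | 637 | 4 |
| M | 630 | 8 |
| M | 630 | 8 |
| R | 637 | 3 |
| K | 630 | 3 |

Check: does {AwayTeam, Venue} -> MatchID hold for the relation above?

No

(AwayTeam=R, Venue=637): 5 rows → MatchID takes values {2, 4, 3} — violation
(AwayTeam=K, Venue=630): 3 rows → MatchID takes values {4, 1, 3} — violation
(AwayTeam=K, Venue=634): 1 row → MatchID = 6 ✓
(AwayTeam=M, Venue=630): 2 rows → MatchID = 8, 8 ✓
Two rows agree on {AwayTeam, Venue} but differ on MatchID, so {AwayTeam, Venue} -> MatchID does not hold.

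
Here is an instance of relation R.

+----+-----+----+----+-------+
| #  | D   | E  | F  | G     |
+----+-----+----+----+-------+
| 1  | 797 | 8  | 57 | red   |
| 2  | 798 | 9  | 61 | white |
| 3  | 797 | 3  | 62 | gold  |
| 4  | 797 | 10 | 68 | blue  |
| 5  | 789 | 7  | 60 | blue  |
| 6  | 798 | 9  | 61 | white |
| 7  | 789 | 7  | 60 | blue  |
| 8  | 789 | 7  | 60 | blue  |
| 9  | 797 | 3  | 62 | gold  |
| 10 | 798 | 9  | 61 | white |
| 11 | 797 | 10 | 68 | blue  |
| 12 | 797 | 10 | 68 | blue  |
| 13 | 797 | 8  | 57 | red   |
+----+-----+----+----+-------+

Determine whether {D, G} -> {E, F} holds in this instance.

(D=797, G=red): rows 1, 13 → {E,F} = (8, 57), (8, 57) ✓
(D=798, G=white): rows 2, 6, 10 → {E,F} = (9, 61), (9, 61), (9, 61) ✓
(D=797, G=gold): rows 3, 9 → {E,F} = (3, 62), (3, 62) ✓
(D=797, G=blue): rows 4, 11, 12 → {E,F} = (10, 68), (10, 68), (10, 68) ✓
(D=789, G=blue): rows 5, 7, 8 → {E,F} = (7, 60), (7, 60), (7, 60) ✓
Every {D, G} value is associated with a single {E, F} value, so {D, G} -> {E, F} holds.

Yes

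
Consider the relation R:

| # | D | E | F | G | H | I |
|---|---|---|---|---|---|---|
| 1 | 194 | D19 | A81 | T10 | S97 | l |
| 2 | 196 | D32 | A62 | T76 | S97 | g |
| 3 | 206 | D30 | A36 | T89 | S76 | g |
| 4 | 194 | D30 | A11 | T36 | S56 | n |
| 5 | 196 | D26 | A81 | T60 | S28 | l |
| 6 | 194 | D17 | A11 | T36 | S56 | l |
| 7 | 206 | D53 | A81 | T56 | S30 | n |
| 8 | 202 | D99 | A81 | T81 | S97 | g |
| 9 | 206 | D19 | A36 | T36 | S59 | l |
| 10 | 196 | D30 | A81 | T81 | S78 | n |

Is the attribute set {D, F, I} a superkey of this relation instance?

All 10 rows have distinct {D, F, I} values, so {D, F, I} → (all attributes) holds and {D, F, I} is a superkey.

Yes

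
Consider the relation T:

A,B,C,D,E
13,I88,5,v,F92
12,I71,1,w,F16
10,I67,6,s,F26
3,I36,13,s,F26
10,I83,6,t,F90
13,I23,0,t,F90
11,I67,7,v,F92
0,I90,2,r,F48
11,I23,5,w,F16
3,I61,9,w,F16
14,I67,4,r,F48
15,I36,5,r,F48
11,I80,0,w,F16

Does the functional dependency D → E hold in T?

Yes

D=v: 2 rows → E = F92, F92 ✓
D=w: 4 rows → E = F16, F16, F16, F16 ✓
D=s: 2 rows → E = F26, F26 ✓
D=t: 2 rows → E = F90, F90 ✓
D=r: 3 rows → E = F48, F48, F48 ✓
Every D value is associated with a single E value, so D → E holds.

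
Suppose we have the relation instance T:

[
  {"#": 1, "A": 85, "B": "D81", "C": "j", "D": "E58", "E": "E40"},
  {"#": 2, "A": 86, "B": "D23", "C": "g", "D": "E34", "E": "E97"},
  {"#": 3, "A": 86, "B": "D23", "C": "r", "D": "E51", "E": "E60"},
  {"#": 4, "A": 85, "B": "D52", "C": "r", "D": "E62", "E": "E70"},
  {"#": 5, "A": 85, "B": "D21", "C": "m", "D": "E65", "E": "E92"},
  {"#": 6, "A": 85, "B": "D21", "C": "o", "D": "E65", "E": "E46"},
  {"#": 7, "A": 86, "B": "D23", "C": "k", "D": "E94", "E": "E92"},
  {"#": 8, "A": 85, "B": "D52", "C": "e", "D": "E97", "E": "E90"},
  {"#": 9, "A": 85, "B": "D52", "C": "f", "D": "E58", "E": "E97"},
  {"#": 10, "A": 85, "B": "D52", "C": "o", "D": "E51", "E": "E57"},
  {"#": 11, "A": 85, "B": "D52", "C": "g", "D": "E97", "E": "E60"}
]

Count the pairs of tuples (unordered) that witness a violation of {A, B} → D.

(A=86, B=D23): violating pairs (2,3), (2,7), (3,7) — 3 pairs.
(A=85, B=D52): violating pairs (4,8), (4,9), (4,10), (4,11), (8,9), (8,10), (9,10), (9,11), (10,11) — 9 pairs.
(A=85, B=D21): all 2 rows agree on D — 0 pairs.

12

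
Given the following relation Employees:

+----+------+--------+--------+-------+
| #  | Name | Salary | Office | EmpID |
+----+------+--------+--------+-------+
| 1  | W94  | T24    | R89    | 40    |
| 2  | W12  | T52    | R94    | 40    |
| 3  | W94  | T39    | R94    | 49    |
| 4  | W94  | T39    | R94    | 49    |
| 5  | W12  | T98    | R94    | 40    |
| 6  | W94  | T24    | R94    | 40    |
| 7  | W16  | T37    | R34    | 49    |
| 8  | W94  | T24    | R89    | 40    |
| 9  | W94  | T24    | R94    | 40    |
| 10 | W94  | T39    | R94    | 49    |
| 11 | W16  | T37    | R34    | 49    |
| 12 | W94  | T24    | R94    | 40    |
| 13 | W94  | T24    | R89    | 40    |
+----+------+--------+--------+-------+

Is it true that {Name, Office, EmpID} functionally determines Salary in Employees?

(Name=W94, Office=R89, EmpID=40): rows 1, 8, 13 → Salary = T24, T24, T24 ✓
(Name=W12, Office=R94, EmpID=40): rows 2, 5 → Salary takes values {T52, T98} — violation
(Name=W94, Office=R94, EmpID=49): rows 3, 4, 10 → Salary = T39, T39, T39 ✓
(Name=W94, Office=R94, EmpID=40): rows 6, 9, 12 → Salary = T24, T24, T24 ✓
(Name=W16, Office=R34, EmpID=49): rows 7, 11 → Salary = T37, T37 ✓
Two rows agree on {Name, Office, EmpID} but differ on Salary, so {Name, Office, EmpID} → Salary does not hold.

No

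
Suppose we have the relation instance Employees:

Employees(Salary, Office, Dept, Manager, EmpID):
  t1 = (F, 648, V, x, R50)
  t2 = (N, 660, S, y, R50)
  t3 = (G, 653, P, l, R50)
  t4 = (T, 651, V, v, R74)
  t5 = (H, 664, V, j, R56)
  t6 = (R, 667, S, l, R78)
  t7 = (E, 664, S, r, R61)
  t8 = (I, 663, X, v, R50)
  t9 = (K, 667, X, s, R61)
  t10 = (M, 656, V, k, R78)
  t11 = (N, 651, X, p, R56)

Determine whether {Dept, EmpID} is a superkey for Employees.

Yes

All 11 rows have distinct {Dept, EmpID} values, so {Dept, EmpID} → (all attributes) holds and {Dept, EmpID} is a superkey.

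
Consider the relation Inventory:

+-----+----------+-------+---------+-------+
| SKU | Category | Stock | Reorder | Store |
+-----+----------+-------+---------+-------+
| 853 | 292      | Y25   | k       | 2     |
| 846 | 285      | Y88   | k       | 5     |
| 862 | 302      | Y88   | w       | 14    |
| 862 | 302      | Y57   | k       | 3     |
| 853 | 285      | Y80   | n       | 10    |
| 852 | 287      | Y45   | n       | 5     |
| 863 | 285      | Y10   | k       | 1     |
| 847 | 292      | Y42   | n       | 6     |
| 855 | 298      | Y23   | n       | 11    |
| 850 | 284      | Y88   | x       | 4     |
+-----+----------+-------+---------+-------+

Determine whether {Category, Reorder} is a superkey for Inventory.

Two distinct rows share (Category=285, Reorder=k), so {Category, Reorder} does not determine every attribute — not a superkey.

No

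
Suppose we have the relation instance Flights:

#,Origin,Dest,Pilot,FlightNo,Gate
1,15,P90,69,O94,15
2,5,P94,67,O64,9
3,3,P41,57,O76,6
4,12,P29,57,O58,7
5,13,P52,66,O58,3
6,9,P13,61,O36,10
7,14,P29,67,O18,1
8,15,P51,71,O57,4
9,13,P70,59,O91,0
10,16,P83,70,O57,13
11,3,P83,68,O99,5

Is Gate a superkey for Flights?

All 11 rows have distinct Gate values, so Gate → (all attributes) holds and Gate is a superkey.

Yes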